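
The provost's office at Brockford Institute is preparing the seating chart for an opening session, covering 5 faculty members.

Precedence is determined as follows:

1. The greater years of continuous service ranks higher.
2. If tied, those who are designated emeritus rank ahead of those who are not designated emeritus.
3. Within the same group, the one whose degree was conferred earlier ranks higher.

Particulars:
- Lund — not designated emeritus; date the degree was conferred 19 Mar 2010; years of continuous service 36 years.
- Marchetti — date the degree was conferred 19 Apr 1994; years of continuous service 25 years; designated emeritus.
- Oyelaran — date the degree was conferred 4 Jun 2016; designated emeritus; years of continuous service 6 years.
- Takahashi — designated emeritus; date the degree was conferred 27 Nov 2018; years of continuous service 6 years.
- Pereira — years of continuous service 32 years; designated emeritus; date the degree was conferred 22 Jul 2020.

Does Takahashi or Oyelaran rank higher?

By years of continuous service (higher first): Lund (36 years); then Pereira (32 years); then Marchetti (25 years); then Oyelaran and Takahashi (both 6 years).
Oyelaran and Takahashi are each designated emeritus, so the next rule applies.
Among Oyelaran and Takahashi, by date the degree was conferred (earlier first): Oyelaran (4 Jun 2016) before Takahashi (27 Nov 2018).
So Oyelaran takes precedence.

Oyelaran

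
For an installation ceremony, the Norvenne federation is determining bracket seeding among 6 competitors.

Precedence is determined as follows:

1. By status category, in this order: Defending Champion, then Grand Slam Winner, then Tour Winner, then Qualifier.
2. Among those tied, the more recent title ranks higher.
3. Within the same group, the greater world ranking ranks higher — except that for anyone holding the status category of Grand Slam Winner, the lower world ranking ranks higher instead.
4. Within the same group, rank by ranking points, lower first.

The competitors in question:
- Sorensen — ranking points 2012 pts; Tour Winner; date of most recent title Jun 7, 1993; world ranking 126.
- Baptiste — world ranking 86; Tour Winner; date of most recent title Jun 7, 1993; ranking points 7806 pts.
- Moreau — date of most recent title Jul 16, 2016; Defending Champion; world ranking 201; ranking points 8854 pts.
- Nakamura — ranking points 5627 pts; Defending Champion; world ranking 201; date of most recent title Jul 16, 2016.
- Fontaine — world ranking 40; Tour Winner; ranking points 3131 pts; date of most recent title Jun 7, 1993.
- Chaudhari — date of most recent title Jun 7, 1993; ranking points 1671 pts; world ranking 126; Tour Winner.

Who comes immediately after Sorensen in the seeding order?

Baptiste

By status category: Nakamura and Moreau (Defending Champion); then Chaudhari, Sorensen, Baptiste and Fontaine (Tour Winner).
Nakamura and Moreau both have date of most recent title Jul 16, 2016, so the next rule applies.
Nakamura and Moreau both have world ranking 201, so the next rule applies.
Among Nakamura and Moreau, by ranking points (lower first): Nakamura (5627 pts) before Moreau (8854 pts).
Chaudhari, Sorensen, Baptiste and Fontaine all have date of most recent title Jun 7, 1993, so the next rule applies.
Among Chaudhari, Sorensen, Baptiste and Fontaine, by world ranking (higher first): Chaudhari and Sorensen (126) before Baptiste (86) before Fontaine (40).
Among Chaudhari and Sorensen, by ranking points (lower first): Chaudhari (1671 pts) before Sorensen (2012 pts).
Order: Nakamura, Moreau, Chaudhari, Sorensen, Baptiste, Fontaine.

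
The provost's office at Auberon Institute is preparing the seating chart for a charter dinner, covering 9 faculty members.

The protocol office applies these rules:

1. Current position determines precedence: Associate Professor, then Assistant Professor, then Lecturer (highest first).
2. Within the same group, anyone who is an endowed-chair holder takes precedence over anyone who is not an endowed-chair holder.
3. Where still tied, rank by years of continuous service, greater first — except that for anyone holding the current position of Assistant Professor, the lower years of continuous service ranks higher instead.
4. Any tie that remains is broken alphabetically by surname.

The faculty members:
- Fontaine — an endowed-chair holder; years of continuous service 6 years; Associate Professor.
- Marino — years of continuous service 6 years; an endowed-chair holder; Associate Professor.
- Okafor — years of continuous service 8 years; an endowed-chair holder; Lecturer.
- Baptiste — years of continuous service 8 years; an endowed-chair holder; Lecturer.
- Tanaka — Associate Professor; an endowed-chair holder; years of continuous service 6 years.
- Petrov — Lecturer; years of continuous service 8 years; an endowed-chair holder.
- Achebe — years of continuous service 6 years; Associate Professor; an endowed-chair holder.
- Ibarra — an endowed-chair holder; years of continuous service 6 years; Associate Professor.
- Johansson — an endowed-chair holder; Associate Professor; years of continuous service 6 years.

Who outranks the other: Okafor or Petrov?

By current position: Achebe, Fontaine, Ibarra, Johansson, Marino and Tanaka (Associate Professor); then Baptiste, Okafor and Petrov (Lecturer).
Achebe, Fontaine, Ibarra, Johansson, Marino and Tanaka are each an endowed-chair holder, so the next rule applies.
Achebe, Fontaine, Ibarra, Johansson, Marino and Tanaka all have years of continuous service 6 years, so the next rule applies.
Among Achebe, Fontaine, Ibarra, Johansson, Marino and Tanaka, alphabetically by surname: Achebe before Fontaine before Ibarra before Johansson before Marino before Tanaka.
Baptiste, Okafor and Petrov are each an endowed-chair holder, so the next rule applies.
Baptiste, Okafor and Petrov all have years of continuous service 8 years, so the next rule applies.
Among Baptiste, Okafor and Petrov, alphabetically by surname: Baptiste before Okafor before Petrov.
So Okafor takes precedence.

Okafor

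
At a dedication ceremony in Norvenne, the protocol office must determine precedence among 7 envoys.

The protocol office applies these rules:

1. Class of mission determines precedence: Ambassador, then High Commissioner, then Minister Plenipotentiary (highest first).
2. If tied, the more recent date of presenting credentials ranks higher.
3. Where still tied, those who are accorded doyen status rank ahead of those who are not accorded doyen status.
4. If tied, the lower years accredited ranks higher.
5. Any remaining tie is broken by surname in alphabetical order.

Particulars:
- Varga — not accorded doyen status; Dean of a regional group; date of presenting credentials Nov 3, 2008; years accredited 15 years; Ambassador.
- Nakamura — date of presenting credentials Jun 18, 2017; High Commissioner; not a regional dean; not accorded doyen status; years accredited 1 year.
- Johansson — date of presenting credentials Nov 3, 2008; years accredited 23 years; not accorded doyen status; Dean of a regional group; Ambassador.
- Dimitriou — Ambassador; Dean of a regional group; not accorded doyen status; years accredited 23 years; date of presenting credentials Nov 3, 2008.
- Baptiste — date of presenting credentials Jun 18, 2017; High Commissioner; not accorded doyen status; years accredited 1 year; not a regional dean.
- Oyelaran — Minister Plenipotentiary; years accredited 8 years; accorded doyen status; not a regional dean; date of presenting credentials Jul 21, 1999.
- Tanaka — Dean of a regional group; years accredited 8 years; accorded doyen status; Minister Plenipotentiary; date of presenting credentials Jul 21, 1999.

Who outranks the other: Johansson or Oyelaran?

Johansson

By class of mission: Varga, Dimitriou and Johansson (Ambassador); then Baptiste and Nakamura (High Commissioner); then Oyelaran and Tanaka (Minister Plenipotentiary).
Varga, Dimitriou and Johansson all have date of presenting credentials Nov 3, 2008, so the next rule applies.
Varga, Dimitriou and Johansson are each not accorded doyen status, so the next rule applies.
Among Varga, Dimitriou and Johansson, by years accredited (lower first): Varga (15 years) before Dimitriou and Johansson (23 years).
Among Dimitriou and Johansson, alphabetically by surname: Dimitriou before Johansson.
Baptiste and Nakamura both have date of presenting credentials Jun 18, 2017, so the next rule applies.
Baptiste and Nakamura are each not accorded doyen status, so the next rule applies.
Baptiste and Nakamura both have years accredited 1 year, so the next rule applies.
Among Baptiste and Nakamura, alphabetically by surname: Baptiste before Nakamura.
Oyelaran and Tanaka both have date of presenting credentials Jul 21, 1999, so the next rule applies.
Oyelaran and Tanaka are each accorded doyen status, so the next rule applies.
Oyelaran and Tanaka both have years accredited 8 years, so the next rule applies.
Among Oyelaran and Tanaka, alphabetically by surname: Oyelaran before Tanaka.
So Johansson takes precedence.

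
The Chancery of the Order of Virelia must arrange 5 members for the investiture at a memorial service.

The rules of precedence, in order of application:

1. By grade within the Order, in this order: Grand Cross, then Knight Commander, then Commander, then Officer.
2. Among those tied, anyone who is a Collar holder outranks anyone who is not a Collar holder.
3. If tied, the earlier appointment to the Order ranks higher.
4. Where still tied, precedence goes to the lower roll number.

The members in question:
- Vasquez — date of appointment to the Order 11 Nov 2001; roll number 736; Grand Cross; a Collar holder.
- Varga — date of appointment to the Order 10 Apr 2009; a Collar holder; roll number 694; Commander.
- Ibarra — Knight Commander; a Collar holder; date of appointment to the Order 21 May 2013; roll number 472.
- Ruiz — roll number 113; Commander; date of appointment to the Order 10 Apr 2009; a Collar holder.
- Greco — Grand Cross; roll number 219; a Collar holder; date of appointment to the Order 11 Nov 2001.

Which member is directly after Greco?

By grade within the Order: Greco and Vasquez (Grand Cross); then Ibarra (Knight Commander); then Ruiz and Varga (Commander).
Greco and Vasquez are each a Collar holder, so the next rule applies.
Greco and Vasquez both have date of appointment to the Order 11 Nov 2001, so the next rule applies.
Among Greco and Vasquez, by roll number (lower first): Greco (219) before Vasquez (736).
Ruiz and Varga are each a Collar holder, so the next rule applies.
Ruiz and Varga both have date of appointment to the Order 10 Apr 2009, so the next rule applies.
Among Ruiz and Varga, by roll number (lower first): Ruiz (113) before Varga (694).
Order: Greco, Vasquez, Ibarra, Ruiz, Varga.

Vasquez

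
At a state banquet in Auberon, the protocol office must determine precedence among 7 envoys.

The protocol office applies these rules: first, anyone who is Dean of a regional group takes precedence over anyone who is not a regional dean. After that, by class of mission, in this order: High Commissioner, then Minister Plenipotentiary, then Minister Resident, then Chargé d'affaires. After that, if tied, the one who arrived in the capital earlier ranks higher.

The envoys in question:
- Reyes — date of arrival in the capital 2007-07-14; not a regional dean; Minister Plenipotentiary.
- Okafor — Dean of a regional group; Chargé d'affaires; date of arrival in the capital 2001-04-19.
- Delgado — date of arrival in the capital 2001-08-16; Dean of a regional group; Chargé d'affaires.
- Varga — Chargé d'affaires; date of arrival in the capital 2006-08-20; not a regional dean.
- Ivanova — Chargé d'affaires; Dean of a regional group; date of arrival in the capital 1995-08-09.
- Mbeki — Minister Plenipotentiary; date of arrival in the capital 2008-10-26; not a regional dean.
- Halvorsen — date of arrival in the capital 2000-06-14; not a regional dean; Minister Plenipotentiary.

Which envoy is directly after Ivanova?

By the first rule: Ivanova, Okafor and Delgado (each Dean of a regional group); then Halvorsen, Reyes, Mbeki and Varga (each not a regional dean).
Ivanova, Okafor and Delgado are each Chargé d'affaires, so the next rule applies.
Among Ivanova, Okafor and Delgado, by date of arrival in the capital (earlier first): Ivanova (1995-08-09) before Okafor (2001-04-19) before Delgado (2001-08-16).
Among Halvorsen, Reyes, Mbeki and Varga, by class of mission: Halvorsen, Reyes and Mbeki (Minister Plenipotentiary) before Varga (Chargé d'affaires).
Among Halvorsen, Reyes and Mbeki, by date of arrival in the capital (earlier first): Halvorsen (2000-06-14) before Reyes (2007-07-14) before Mbeki (2008-10-26).
Order: Ivanova, Okafor, Delgado, Halvorsen, Reyes, Mbeki, Varga.

Okafor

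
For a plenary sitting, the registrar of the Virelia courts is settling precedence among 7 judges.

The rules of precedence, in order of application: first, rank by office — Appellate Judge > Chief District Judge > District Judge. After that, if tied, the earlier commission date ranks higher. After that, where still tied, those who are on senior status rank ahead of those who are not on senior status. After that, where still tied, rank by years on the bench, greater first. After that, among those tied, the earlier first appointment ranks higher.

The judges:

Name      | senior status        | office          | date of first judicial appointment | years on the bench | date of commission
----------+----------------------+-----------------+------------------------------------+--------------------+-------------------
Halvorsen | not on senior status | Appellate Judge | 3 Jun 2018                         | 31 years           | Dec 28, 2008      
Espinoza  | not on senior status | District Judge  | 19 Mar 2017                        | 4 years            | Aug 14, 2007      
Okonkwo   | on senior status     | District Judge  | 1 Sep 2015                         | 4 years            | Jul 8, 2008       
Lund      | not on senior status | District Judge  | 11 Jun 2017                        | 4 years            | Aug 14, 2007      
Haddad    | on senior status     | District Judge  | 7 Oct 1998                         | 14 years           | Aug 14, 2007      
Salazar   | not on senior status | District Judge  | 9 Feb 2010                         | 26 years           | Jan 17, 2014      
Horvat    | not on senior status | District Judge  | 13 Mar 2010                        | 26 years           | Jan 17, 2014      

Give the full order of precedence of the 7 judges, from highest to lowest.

By office: Halvorsen (Appellate Judge); then Haddad, Espinoza, Lund, Okonkwo, Salazar and Horvat (District Judge).
Among Haddad, Espinoza, Lund, Okonkwo, Salazar and Horvat, by date of commission (earlier first): Haddad, Espinoza and Lund (Aug 14, 2007) before Okonkwo (Jul 8, 2008) before Salazar and Horvat (Jan 17, 2014).
Among Haddad, Espinoza and Lund, on senior status before not on senior status: Haddad (on senior status) before Espinoza and Lund (not on senior status).
Espinoza and Lund both have years on the bench 4 years, so the next rule applies.
Among Espinoza and Lund, by date of first judicial appointment (earlier first): Espinoza (19 Mar 2017) before Lund (11 Jun 2017).
Salazar and Horvat are each not on senior status, so the next rule applies.
Salazar and Horvat both have years on the bench 26 years, so the next rule applies.
Among Salazar and Horvat, by date of first judicial appointment (earlier first): Salazar (9 Feb 2010) before Horvat (13 Mar 2010).
Full order: Halvorsen, Haddad, Espinoza, Lund, Okonkwo, Salazar, Horvat.

Halvorsen, Haddad, Espinoza, Lund, Okonkwo, Salazar, Horvat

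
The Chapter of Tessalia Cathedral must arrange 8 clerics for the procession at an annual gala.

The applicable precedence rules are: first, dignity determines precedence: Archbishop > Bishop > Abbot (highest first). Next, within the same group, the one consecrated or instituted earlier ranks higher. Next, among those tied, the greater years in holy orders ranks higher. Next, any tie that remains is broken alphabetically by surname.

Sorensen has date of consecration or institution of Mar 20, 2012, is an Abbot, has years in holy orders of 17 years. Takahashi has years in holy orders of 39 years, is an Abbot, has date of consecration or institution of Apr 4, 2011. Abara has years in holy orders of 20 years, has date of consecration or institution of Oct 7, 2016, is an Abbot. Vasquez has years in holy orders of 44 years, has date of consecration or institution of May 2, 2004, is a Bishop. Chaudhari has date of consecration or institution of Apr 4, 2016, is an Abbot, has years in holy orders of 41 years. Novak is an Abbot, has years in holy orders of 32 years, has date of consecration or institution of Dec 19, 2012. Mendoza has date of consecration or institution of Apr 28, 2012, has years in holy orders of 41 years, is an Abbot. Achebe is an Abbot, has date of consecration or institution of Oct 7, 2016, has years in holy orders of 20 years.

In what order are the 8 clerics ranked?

Vasquez, Takahashi, Sorensen, Mendoza, Novak, Chaudhari, Abara, Achebe

By dignity: Vasquez (Bishop); then Takahashi, Sorensen, Mendoza, Novak, Chaudhari, Abara and Achebe (Abbot).
Among Takahashi, Sorensen, Mendoza, Novak, Chaudhari, Abara and Achebe, by date of consecration or institution (earlier first): Takahashi (Apr 4, 2011) before Sorensen (Mar 20, 2012) before Mendoza (Apr 28, 2012) before Novak (Dec 19, 2012) before Chaudhari (Apr 4, 2016) before Abara and Achebe (Oct 7, 2016).
Abara and Achebe both have years in holy orders 20 years, so the next rule applies.
Among Abara and Achebe, alphabetically by surname: Abara before Achebe.
Full order: Vasquez, Takahashi, Sorensen, Mendoza, Novak, Chaudhari, Abara, Achebe.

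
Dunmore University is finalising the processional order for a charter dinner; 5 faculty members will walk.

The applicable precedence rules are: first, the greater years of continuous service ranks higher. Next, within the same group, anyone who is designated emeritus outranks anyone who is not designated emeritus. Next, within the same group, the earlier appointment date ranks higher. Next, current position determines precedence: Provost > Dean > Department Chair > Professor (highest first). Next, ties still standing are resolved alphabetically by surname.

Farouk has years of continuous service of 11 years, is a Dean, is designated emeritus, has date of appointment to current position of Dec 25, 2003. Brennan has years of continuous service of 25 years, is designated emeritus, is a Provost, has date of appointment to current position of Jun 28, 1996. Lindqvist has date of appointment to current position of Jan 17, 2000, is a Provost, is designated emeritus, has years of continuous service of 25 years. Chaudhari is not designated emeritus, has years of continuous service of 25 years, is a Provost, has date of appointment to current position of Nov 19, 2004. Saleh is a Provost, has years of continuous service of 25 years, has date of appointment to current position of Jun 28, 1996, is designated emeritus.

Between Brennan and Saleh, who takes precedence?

By years of continuous service (higher first): Brennan, Saleh, Lindqvist and Chaudhari (each 25 years); then Farouk (11 years).
Among Brennan, Saleh, Lindqvist and Chaudhari, designated emeritus before not designated emeritus: Brennan, Saleh and Lindqvist (designated emeritus) before Chaudhari (not designated emeritus).
Among Brennan, Saleh and Lindqvist, by date of appointment to current position (earlier first): Brennan and Saleh (Jun 28, 1996) before Lindqvist (Jan 17, 2000).
Brennan and Saleh are each Provost, so the next rule applies.
Among Brennan and Saleh, alphabetically by surname: Brennan before Saleh.
So Brennan takes precedence.

Brennan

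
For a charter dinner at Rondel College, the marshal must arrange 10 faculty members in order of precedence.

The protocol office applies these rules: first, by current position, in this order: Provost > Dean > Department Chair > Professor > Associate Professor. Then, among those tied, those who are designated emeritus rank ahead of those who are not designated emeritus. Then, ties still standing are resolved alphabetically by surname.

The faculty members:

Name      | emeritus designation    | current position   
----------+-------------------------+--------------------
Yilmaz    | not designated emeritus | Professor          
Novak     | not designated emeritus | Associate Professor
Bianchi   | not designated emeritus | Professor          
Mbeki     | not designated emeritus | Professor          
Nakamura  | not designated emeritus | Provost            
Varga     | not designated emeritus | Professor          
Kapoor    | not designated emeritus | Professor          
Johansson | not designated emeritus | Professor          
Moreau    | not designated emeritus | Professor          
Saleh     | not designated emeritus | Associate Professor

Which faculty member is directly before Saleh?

Novak

By current position: Nakamura (Provost); then Bianchi, Johansson, Kapoor, Mbeki, Moreau, Varga and Yilmaz (Professor); then Novak and Saleh (Associate Professor).
Bianchi, Johansson, Kapoor, Mbeki, Moreau, Varga and Yilmaz are each not designated emeritus, so the next rule applies.
Among Bianchi, Johansson, Kapoor, Mbeki, Moreau, Varga and Yilmaz, alphabetically by surname: Bianchi before Johansson before Kapoor before Mbeki before Moreau before Varga before Yilmaz.
Novak and Saleh are each not designated emeritus, so the next rule applies.
Among Novak and Saleh, alphabetically by surname: Novak before Saleh.
Order: Nakamura, Bianchi, Johansson, Kapoor, Mbeki, Moreau, Varga, Yilmaz, Novak, Saleh.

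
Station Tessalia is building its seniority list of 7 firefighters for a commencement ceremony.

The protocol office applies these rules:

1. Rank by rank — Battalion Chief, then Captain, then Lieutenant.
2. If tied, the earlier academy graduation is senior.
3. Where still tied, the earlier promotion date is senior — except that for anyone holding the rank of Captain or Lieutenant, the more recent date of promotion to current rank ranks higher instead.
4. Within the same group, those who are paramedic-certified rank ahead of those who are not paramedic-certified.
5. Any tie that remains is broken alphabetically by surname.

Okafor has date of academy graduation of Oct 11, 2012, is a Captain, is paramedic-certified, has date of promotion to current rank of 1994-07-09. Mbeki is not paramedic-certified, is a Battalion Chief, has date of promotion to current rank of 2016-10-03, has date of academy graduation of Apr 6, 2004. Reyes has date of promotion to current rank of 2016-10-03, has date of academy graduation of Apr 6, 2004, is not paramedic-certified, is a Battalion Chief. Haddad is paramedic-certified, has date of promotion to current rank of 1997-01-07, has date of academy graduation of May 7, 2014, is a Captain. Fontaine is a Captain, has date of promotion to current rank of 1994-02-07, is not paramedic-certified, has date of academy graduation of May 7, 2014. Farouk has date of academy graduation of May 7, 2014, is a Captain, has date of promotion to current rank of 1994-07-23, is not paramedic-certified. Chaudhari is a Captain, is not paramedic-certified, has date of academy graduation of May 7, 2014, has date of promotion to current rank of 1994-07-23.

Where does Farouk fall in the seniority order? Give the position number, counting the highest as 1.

6

By rank: Mbeki and Reyes (Battalion Chief); then Okafor, Haddad, Chaudhari, Farouk and Fontaine (Captain).
Mbeki and Reyes both have date of academy graduation Apr 6, 2004, so the next rule applies.
Mbeki and Reyes both have date of promotion to current rank 2016-10-03, so the next rule applies.
Mbeki and Reyes are each not paramedic-certified, so the next rule applies.
Among Mbeki and Reyes, alphabetically by surname: Mbeki before Reyes.
Among Okafor, Haddad, Chaudhari, Farouk and Fontaine, by date of academy graduation (earlier first): Okafor (Oct 11, 2012) before Haddad, Chaudhari, Farouk and Fontaine (May 7, 2014).
Among Haddad, Chaudhari, Farouk and Fontaine, by date of promotion to current rank (later first) (reversed rule for this group): Haddad (1997-01-07) before Chaudhari and Farouk (1994-07-23) before Fontaine (1994-02-07).
Chaudhari and Farouk are each not paramedic-certified, so the next rule applies.
Among Chaudhari and Farouk, alphabetically by surname: Chaudhari before Farouk.
Order: Mbeki, Reyes, Okafor, Haddad, Chaudhari, Farouk, Fontaine. So position 6.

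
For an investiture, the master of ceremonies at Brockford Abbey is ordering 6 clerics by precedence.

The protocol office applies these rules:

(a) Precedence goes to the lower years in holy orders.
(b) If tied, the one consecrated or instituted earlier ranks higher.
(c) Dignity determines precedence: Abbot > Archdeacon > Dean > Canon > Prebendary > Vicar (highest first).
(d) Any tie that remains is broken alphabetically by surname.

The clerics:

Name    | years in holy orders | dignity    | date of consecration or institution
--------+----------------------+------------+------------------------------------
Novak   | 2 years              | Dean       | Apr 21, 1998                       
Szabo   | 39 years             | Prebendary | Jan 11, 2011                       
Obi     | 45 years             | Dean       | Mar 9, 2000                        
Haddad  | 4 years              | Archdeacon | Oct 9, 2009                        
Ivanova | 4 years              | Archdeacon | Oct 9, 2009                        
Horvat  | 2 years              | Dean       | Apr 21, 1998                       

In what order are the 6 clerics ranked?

By years in holy orders (lower first): Horvat and Novak (both 2 years); then Haddad and Ivanova (both 4 years); then Szabo (39 years); then Obi (45 years).
Horvat and Novak both have date of consecration or institution Apr 21, 1998, so the next rule applies.
Horvat and Novak are each Dean, so the next rule applies.
Among Horvat and Novak, alphabetically by surname: Horvat before Novak.
Haddad and Ivanova both have date of consecration or institution Oct 9, 2009, so the next rule applies.
Haddad and Ivanova are each Archdeacon, so the next rule applies.
Among Haddad and Ivanova, alphabetically by surname: Haddad before Ivanova.
Full order: Horvat, Novak, Haddad, Ivanova, Szabo, Obi.

Horvat, Novak, Haddad, Ivanova, Szabo, Obi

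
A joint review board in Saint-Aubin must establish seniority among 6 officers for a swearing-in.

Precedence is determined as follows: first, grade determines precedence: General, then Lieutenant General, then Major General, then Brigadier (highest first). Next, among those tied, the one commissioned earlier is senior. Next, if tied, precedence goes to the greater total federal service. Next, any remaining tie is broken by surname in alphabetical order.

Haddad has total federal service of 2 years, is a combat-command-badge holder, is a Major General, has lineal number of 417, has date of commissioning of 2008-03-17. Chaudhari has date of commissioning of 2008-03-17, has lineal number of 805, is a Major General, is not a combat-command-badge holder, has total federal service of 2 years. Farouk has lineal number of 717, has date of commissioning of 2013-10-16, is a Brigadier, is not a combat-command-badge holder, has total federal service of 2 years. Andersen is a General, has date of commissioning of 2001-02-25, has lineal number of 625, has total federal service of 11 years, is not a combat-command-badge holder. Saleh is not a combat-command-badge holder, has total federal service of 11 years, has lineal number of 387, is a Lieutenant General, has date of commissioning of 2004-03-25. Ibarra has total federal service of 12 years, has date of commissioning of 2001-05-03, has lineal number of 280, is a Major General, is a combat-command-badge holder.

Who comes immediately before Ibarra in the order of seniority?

Saleh

By grade: Andersen (General); then Saleh (Lieutenant General); then Ibarra, Chaudhari and Haddad (Major General); then Farouk (Brigadier).
Among Ibarra, Chaudhari and Haddad, by date of commissioning (earlier first): Ibarra (2001-05-03) before Chaudhari and Haddad (2008-03-17).
Chaudhari and Haddad both have total federal service 2 years, so the next rule applies.
Among Chaudhari and Haddad, alphabetically by surname: Chaudhari before Haddad.
Order: Andersen, Saleh, Ibarra, Chaudhari, Haddad, Farouk.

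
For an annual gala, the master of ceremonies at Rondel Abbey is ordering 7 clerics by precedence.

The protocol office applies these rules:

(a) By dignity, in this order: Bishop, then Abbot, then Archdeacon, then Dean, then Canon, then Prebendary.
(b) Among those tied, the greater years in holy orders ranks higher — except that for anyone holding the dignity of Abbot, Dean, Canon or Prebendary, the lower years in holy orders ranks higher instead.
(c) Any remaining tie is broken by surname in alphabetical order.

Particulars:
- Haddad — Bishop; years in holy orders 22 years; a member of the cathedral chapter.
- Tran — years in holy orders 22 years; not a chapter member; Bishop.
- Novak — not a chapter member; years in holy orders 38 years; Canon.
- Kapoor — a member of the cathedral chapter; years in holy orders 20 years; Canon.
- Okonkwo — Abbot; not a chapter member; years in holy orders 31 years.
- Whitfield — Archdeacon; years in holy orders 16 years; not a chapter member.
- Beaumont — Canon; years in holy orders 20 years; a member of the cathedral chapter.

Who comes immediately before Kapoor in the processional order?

Beaumont

By dignity: Haddad and Tran (Bishop); then Okonkwo (Abbot); then Whitfield (Archdeacon); then Beaumont, Kapoor and Novak (Canon).
Haddad and Tran both have years in holy orders 22 years, so the next rule applies.
Among Haddad and Tran, alphabetically by surname: Haddad before Tran.
Among Beaumont, Kapoor and Novak, by years in holy orders (lower first) (reversed rule for this group): Beaumont and Kapoor (20 years) before Novak (38 years).
Among Beaumont and Kapoor, alphabetically by surname: Beaumont before Kapoor.
Order: Haddad, Tran, Okonkwo, Whitfield, Beaumont, Kapoor, Novak.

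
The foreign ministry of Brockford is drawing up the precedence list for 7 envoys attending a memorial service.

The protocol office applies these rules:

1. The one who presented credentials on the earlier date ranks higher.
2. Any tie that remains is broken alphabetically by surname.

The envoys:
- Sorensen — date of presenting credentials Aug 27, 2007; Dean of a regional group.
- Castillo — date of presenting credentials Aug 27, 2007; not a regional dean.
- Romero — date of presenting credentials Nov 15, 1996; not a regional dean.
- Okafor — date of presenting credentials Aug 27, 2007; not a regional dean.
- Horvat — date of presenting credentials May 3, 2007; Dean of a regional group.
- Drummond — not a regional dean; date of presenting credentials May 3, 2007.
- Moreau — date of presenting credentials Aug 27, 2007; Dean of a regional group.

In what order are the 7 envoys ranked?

By date of presenting credentials (earlier first): Romero (Nov 15, 1996); then Drummond and Horvat (both May 3, 2007); then Castillo, Moreau, Okafor and Sorensen (each Aug 27, 2007).
Among Drummond and Horvat, alphabetically by surname: Drummond before Horvat.
Among Castillo, Moreau, Okafor and Sorensen, alphabetically by surname: Castillo before Moreau before Okafor before Sorensen.
Full order: Romero, Drummond, Horvat, Castillo, Moreau, Okafor, Sorensen.

Romero, Drummond, Horvat, Castillo, Moreau, Okafor, Sorensen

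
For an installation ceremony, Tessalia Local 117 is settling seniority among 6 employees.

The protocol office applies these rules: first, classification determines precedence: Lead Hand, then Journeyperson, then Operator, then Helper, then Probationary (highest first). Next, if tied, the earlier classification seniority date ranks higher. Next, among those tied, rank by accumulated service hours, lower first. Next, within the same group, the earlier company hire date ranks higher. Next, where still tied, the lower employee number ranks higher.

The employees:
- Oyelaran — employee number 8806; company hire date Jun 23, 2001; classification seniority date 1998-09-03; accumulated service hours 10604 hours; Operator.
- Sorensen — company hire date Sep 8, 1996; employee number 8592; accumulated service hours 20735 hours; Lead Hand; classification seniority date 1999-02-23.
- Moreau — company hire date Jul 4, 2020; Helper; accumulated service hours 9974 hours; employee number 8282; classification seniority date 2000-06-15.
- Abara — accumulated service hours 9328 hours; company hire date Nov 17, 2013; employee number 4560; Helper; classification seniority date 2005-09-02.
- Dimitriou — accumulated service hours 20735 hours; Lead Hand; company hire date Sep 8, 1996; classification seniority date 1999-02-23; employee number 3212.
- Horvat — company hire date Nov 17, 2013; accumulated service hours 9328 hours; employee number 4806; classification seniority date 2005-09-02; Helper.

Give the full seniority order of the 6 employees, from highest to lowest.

Dimitriou, Sorensen, Oyelaran, Moreau, Abara, Horvat

By classification: Dimitriou and Sorensen (Lead Hand); then Oyelaran (Operator); then Moreau, Abara and Horvat (Helper).
Dimitriou and Sorensen both have classification seniority date 1999-02-23, so the next rule applies.
Dimitriou and Sorensen both have accumulated service hours 20735 hours, so the next rule applies.
Dimitriou and Sorensen both have company hire date Sep 8, 1996, so the next rule applies.
Among Dimitriou and Sorensen, by employee number (lower first): Dimitriou (3212) before Sorensen (8592).
Among Moreau, Abara and Horvat, by classification seniority date (earlier first): Moreau (2000-06-15) before Abara and Horvat (2005-09-02).
Abara and Horvat both have accumulated service hours 9328 hours, so the next rule applies.
Abara and Horvat both have company hire date Nov 17, 2013, so the next rule applies.
Among Abara and Horvat, by employee number (lower first): Abara (4560) before Horvat (4806).
Full order: Dimitriou, Sorensen, Oyelaran, Moreau, Abara, Horvat.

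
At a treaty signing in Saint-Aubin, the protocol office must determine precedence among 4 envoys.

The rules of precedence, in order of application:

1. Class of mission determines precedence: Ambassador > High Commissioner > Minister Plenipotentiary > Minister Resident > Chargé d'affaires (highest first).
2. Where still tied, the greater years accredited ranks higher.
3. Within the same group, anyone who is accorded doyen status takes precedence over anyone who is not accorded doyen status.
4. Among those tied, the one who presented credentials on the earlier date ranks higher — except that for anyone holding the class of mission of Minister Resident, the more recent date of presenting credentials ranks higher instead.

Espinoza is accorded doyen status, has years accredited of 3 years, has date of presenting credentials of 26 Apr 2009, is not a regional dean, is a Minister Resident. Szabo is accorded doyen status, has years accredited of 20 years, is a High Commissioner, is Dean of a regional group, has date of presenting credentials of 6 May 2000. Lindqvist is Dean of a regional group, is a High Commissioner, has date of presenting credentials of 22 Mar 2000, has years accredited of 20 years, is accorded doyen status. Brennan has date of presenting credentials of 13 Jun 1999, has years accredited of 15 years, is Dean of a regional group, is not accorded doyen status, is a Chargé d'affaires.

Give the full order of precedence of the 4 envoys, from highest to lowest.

Lindqvist, Szabo, Espinoza, Brennan

By class of mission: Lindqvist and Szabo (High Commissioner); then Espinoza (Minister Resident); then Brennan (Chargé d'affaires).
Lindqvist and Szabo both have years accredited 20 years, so the next rule applies.
Lindqvist and Szabo are each accorded doyen status, so the next rule applies.
Among Lindqvist and Szabo, by date of presenting credentials (earlier first): Lindqvist (22 Mar 2000) before Szabo (6 May 2000).
Full order: Lindqvist, Szabo, Espinoza, Brennan.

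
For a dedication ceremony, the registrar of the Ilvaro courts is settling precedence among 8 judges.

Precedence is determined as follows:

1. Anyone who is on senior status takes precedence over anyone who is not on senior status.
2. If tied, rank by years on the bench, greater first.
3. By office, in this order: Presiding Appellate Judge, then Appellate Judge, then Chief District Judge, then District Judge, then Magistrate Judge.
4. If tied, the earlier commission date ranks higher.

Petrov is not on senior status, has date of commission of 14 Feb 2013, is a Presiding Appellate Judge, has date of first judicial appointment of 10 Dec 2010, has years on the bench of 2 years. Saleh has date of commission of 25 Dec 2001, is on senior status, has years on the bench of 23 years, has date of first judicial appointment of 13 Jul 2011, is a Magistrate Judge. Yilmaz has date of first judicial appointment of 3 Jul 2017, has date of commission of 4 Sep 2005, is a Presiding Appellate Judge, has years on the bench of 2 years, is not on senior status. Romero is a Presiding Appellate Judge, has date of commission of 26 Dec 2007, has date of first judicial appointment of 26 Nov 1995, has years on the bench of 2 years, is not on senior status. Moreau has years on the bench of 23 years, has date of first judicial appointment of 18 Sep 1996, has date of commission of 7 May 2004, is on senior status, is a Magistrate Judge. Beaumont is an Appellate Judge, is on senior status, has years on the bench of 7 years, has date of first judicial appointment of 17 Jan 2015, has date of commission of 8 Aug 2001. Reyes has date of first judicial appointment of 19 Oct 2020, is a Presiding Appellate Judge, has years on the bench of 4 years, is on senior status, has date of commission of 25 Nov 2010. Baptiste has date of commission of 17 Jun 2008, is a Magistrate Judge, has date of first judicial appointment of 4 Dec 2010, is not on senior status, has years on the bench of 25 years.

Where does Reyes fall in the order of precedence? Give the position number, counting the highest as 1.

4

By the first rule: Saleh, Moreau, Beaumont and Reyes (each on senior status); then Baptiste, Yilmaz, Romero and Petrov (each not on senior status).
Among Saleh, Moreau, Beaumont and Reyes, by years on the bench (higher first): Saleh and Moreau (23 years) before Beaumont (7 years) before Reyes (4 years).
Saleh and Moreau are each Magistrate Judge, so the next rule applies.
Among Saleh and Moreau, by date of commission (earlier first): Saleh (25 Dec 2001) before Moreau (7 May 2004).
Among Baptiste, Yilmaz, Romero and Petrov, by years on the bench (higher first): Baptiste (25 years) before Yilmaz, Romero and Petrov (2 years).
Yilmaz, Romero and Petrov are each Presiding Appellate Judge, so the next rule applies.
Among Yilmaz, Romero and Petrov, by date of commission (earlier first): Yilmaz (4 Sep 2005) before Romero (26 Dec 2007) before Petrov (14 Feb 2013).
Order: Saleh, Moreau, Beaumont, Reyes, Baptiste, Yilmaz, Romero, Petrov. So position 4.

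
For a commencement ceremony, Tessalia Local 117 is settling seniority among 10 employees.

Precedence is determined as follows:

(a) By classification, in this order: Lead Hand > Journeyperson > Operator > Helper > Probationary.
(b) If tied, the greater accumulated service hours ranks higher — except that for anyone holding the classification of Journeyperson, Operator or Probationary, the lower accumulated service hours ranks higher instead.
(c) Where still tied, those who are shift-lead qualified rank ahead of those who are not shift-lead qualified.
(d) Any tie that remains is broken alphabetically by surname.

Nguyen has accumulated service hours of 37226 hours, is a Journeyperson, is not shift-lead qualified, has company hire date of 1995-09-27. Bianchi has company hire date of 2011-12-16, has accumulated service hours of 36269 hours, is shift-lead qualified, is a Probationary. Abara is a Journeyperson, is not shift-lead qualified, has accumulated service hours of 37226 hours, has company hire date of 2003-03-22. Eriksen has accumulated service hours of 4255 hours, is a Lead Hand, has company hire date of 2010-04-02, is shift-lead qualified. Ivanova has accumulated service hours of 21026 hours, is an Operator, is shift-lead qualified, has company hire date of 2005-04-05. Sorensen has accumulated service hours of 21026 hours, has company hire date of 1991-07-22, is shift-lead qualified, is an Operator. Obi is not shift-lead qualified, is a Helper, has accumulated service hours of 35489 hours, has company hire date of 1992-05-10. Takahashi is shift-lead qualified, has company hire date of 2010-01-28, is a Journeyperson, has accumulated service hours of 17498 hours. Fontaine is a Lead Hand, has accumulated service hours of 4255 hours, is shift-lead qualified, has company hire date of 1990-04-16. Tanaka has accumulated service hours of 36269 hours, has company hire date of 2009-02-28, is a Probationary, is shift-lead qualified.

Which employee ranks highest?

Eriksen

By classification: Eriksen and Fontaine (Lead Hand); then Takahashi, Abara and Nguyen (Journeyperson); then Ivanova and Sorensen (Operator); then Obi (Helper); then Bianchi and Tanaka (Probationary).
Eriksen and Fontaine both have accumulated service hours 4255 hours, so the next rule applies.
Eriksen and Fontaine are each shift-lead qualified, so the next rule applies.
Among Eriksen and Fontaine, alphabetically by surname: Eriksen before Fontaine.
Among Takahashi, Abara and Nguyen, by accumulated service hours (lower first) (reversed rule for this group): Takahashi (17498 hours) before Abara and Nguyen (37226 hours).
Abara and Nguyen are each not shift-lead qualified, so the next rule applies.
Among Abara and Nguyen, alphabetically by surname: Abara before Nguyen.
Ivanova and Sorensen both have accumulated service hours 21026 hours, so the next rule applies.
Ivanova and Sorensen are each shift-lead qualified, so the next rule applies.
Among Ivanova and Sorensen, alphabetically by surname: Ivanova before Sorensen.
Bianchi and Tanaka both have accumulated service hours 36269 hours, so the next rule applies.
Bianchi and Tanaka are each shift-lead qualified, so the next rule applies.
Among Bianchi and Tanaka, alphabetically by surname: Bianchi before Tanaka.
Order: Eriksen, Fontaine, Takahashi, Abara, Nguyen, Ivanova, Sorensen, Obi, Bianchi, Tanaka.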